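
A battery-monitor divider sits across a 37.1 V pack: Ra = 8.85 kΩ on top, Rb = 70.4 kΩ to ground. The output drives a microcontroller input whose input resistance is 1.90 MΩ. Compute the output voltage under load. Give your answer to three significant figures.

V_out ≈ 32.8 V

The load sits in parallel with Rb: Rb‖R_L = (70.4 × 1900) / (70.4 + 1900) = 67.88 kΩ.
V_out = 37.1 × 67.88 / (8.85 + 67.88) = 37.1 × 67.88/76.73 = 32.8 V.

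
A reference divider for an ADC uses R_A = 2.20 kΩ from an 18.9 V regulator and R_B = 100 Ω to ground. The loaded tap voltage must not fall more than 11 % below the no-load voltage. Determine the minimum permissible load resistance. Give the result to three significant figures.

R_L(min) ≈ 774 Ω

Output resistance R_th = R_A‖R_B = (2200 × 100)/2300 = 95.65 Ω.
The fractional drop is R_th/(R_th + R_L); requiring this ≤ 0.110 gives R_L ≥ R_th(1/0.110 − 1) = 95.65 × 8.091 = 774 Ω.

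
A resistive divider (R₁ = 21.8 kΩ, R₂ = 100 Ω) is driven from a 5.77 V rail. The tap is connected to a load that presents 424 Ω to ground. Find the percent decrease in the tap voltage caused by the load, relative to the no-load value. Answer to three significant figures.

19.0 %

The divider's output (Thévenin) resistance is R₁‖R₂ = 99.54 Ω.
Fractional drop under load = R_th/(R_th + R_L) = 99.54 / (99.54 + 424) = 0.1901.
So the output falls by 19.0 %.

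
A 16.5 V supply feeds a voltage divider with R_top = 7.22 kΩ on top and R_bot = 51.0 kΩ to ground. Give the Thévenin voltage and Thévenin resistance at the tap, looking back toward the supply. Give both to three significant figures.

V_th is the open-circuit tap voltage: 16.5 × 51.0/(7.22 + 51.0) = 14.5 V.
With the supply zeroed, R_top and R_bot appear in parallel from the tap: R_th = R_top‖R_bot = (7.22 × 51.0)/58.22 = 6.32 kΩ.

V_th = 14.5 V, R_th = 6.32 kΩ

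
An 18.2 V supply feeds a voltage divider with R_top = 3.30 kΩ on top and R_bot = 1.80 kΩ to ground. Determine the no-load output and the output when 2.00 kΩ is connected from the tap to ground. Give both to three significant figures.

Unloaded: 6.42 V; loaded: 4.06 V

Open-circuit: V = 18.2 × 1.80/(3.30 + 1.80) = 6.42 V.
With the load, R_bot becomes R_bot‖R_L = 0.9474 kΩ, so V = 18.2 × 0.9474/4.247 = 4.06 V.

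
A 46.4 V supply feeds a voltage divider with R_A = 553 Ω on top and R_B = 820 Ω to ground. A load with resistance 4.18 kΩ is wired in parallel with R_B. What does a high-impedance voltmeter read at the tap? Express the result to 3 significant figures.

The load sits in parallel with R_B: R_B‖R_L = (820 × 4180) / (820 + 4180) = 685.5 Ω.
V_out = 46.4 × 685.5 / (553 + 685.5) = 46.4 × 685.5/1239 = 25.7 V.

V_out ≈ 25.7 V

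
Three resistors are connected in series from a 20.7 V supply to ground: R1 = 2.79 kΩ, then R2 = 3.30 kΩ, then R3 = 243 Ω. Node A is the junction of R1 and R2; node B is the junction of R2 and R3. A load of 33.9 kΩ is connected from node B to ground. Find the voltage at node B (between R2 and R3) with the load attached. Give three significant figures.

V ≈ 0.789 V

At node B, R3 is in parallel with the load: R3‖R_L = 241.3 Ω.
Below node A the resistance is R2 + (R3‖R_L) = 3541 Ω, so V_A = 20.7 × 3541/6331 = 11.58 V.
Then V_B = V_A × (R3‖R_L)/(R2 + R3‖R_L) = 11.58 × 241.3/3541 = 0.789 V.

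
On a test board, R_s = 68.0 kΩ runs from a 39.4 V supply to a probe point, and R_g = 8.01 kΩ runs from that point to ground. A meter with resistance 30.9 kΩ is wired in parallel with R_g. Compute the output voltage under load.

V_out ≈ 3.37 V

The load sits in parallel with R_g: R_g‖R_L = (8.01 × 30.9) / (8.01 + 30.9) = 6.361 kΩ.
V_out = 39.4 × 6.361 / (68.0 + 6.361) = 39.4 × 6.361/74.36 = 3.37 V.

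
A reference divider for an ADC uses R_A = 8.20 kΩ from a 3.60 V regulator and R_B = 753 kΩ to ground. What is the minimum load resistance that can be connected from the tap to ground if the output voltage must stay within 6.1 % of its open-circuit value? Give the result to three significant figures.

Output resistance R_th = R_A‖R_B = (8.20 × 753)/761.2 = 8.112 kΩ.
The fractional drop is R_th/(R_th + R_L); requiring this ≤ 0.0610 gives R_L ≥ R_th(1/0.0610 − 1) = 8.112 × 15.39 = 125 kΩ.

R_L(min) ≈ 125 kΩ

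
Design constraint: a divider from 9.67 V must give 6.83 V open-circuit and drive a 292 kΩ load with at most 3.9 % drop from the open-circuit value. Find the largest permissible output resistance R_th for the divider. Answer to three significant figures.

R_th ≤ 11.9 kΩ

Loading drop = R_th/(R_th + R_L) ≤ 0.0390, so R_th ≤ R_L · ε/(1−ε) = 292 kΩ × 0.0390/0.9610 = 11.9 kΩ.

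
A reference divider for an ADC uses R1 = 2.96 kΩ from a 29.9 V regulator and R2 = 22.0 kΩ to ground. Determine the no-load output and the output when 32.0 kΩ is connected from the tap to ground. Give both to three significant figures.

Open-circuit: V = 29.9 × 22.0/(2.96 + 22.0) = 26.4 V.
With the load, R2 becomes R2‖R_L = 13.04 kΩ, so V = 29.9 × 13.04/16.00 = 24.4 V.

Unloaded: 26.4 V; loaded: 24.4 V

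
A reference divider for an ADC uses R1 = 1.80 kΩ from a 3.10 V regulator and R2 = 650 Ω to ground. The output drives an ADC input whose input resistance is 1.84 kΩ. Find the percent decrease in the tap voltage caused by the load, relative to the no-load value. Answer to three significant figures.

20.6 %

Unloaded V = 3.10 × 650/2450 = 0.8224 V.
Loaded: R2‖R_L = 480.3 Ω, giving V = 3.10 × 480.3/2280 = 0.6530 V.
Drop = (0.8224 − 0.6530) / 0.8224 = 20.6 %.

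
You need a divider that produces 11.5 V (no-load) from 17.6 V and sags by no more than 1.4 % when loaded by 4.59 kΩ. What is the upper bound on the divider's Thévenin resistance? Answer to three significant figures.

R_th ≤ 65.2 Ω

Loading drop = R_th/(R_th + R_L) ≤ 0.0140, so R_th ≤ R_L · ε/(1−ε) = 4.59 kΩ × 0.0140/0.9860 = 65.2 Ω.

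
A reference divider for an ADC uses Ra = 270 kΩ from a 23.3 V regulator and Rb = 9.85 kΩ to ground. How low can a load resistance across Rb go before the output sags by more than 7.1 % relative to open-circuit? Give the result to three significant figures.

Output resistance R_th = Ra‖Rb = (270 × 9.85)/279.9 = 9.503 kΩ.
The fractional drop is R_th/(R_th + R_L); requiring this ≤ 0.0710 gives R_L ≥ R_th(1/0.0710 − 1) = 9.503 × 13.08 = 124 kΩ.

R_L(min) ≈ 124 kΩ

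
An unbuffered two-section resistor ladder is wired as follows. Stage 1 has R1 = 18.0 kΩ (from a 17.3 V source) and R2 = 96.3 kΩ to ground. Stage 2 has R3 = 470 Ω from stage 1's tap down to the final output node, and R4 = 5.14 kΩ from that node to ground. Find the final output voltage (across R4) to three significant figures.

Stage 2 presents R3+R4 = 5610 Ω as a load on stage 1's tap.
Stage 1's lower leg becomes R2‖(R3+R4) = 5301 Ω, so V_mid = 17.3 × 5301/23300 = 3.936 V.
Stage 2 is itself unloaded: V_out = V_mid × R4/(R3+R4) = 3.936 × 5140/5610 = 3.61 V.

V_out ≈ 3.61 V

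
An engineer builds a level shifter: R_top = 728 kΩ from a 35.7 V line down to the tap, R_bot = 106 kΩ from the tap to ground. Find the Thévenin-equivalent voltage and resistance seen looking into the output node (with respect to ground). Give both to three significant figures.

V_th is the open-circuit tap voltage: 35.7 × 106/(728 + 106) = 4.54 V.
With the supply zeroed, R_top and R_bot appear in parallel from the tap: R_th = R_top‖R_bot = (728 × 106)/834.0 = 92.5 kΩ.

V_th = 4.54 V, R_th = 92.5 kΩ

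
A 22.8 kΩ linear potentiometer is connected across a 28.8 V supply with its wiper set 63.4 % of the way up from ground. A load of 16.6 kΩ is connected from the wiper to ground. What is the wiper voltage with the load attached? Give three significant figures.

The wiper splits the pot into (1−α)R = 8.345 kΩ above and αR = 14.46 kΩ below.
Lower section ‖ load = 7.727 kΩ.
V_wiper = 28.8 × 7.727/(8.345 + 7.727) = 13.8 V.

V ≈ 13.8 V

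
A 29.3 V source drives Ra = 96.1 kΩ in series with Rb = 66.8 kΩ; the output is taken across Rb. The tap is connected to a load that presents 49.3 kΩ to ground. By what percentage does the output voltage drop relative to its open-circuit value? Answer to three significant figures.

Unloaded V = 29.3 × 66.8/162.9 = 12.01 V.
Loaded: Rb‖R_L = 28.37 kΩ, giving V = 29.3 × 28.37/124.5 = 6.677 V.
Drop = (12.01 − 6.677) / 12.01 = 44.4 %.

44.4 %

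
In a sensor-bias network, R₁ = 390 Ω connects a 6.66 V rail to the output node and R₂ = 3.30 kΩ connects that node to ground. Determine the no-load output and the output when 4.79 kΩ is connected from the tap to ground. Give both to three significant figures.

Unloaded: 5.96 V; loaded: 5.55 V

Open-circuit: V = 6.66 × 3300/(390 + 3300) = 5.96 V.
With the load, R₂ becomes R₂‖R_L = 1954 Ω, so V = 6.66 × 1954/2344 = 5.55 V.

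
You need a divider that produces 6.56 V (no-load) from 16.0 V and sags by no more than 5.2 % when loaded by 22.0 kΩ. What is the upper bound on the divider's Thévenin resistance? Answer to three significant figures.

R_th ≤ 1.21 kΩ

Loading drop = R_th/(R_th + R_L) ≤ 0.0520, so R_th ≤ R_L · ε/(1−ε) = 22.0 kΩ × 0.0520/0.9480 = 1.21 kΩ.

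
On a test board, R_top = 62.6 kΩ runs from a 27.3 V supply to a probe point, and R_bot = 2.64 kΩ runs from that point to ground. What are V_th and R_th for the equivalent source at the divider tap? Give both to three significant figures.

V_th = 1.10 V, R_th = 2.53 kΩ

V_th is the open-circuit tap voltage: 27.3 × 2.64/(62.6 + 2.64) = 1.10 V.
With the supply zeroed, R_top and R_bot appear in parallel from the tap: R_th = R_top‖R_bot = (62.6 × 2.64)/65.24 = 2.53 kΩ.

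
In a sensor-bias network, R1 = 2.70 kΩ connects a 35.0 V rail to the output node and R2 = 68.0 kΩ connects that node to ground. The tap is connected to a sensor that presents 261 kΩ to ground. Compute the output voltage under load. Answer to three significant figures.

The load sits in parallel with R2: R2‖R_L = (68.0 × 261) / (68.0 + 261) = 53.95 kΩ.
V_out = 35.0 × 53.95 / (2.70 + 53.95) = 35.0 × 53.95/56.65 = 33.3 V.
(Unloaded it would have been 33.7 V.)

V_out ≈ 33.3 V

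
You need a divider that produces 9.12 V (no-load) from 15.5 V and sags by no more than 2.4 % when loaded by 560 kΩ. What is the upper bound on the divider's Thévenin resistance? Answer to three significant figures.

R_th ≤ 13.8 kΩ

Loading drop = R_th/(R_th + R_L) ≤ 0.0240, so R_th ≤ R_L · ε/(1−ε) = 560 kΩ × 0.0240/0.9760 = 13.8 kΩ.
(Any R1, R2 with R2/(R1+R2) = 0.588 and R1‖R2 ≤ 13.8 kΩ will meet the spec.)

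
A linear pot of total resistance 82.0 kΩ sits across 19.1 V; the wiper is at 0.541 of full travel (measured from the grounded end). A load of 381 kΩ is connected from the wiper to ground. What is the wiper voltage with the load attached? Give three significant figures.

V ≈ 9.81 V

The wiper splits the pot into (1−α)R = 37.64 kΩ above and αR = 44.36 kΩ below.
Lower section ‖ load = 39.74 kΩ.
V_wiper = 19.1 × 39.74/(37.64 + 39.74) = 9.81 V.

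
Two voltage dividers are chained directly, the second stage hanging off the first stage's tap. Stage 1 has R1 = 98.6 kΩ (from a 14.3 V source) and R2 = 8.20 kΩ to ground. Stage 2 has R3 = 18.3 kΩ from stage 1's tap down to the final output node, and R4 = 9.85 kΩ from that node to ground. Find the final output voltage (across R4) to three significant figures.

V_out ≈ 0.303 V

Stage 2 presents R3+R4 = 28.15 kΩ as a load on stage 1's tap.
Stage 1's lower leg becomes R2‖(R3+R4) = 6.350 kΩ, so V_mid = 14.3 × 6.350/105.0 = 0.8652 V.
Stage 2 is itself unloaded: V_out = V_mid × R4/(R3+R4) = 0.8652 × 9.85/28.15 = 0.303 V.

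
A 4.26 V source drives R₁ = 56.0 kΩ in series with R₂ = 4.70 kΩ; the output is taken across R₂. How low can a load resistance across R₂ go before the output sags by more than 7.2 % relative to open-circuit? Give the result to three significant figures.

R_L(min) ≈ 55.9 kΩ

Output resistance R_th = R₁‖R₂ = (56.0 × 4.70)/60.70 = 4.336 kΩ.
The fractional drop is R_th/(R_th + R_L); requiring this ≤ 0.0720 gives R_L ≥ R_th(1/0.0720 − 1) = 4.336 × 12.89 = 55.9 kΩ.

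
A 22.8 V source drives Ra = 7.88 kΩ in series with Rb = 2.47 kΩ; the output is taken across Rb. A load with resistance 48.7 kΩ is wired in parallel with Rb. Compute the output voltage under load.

V_out ≈ 5.24 V

The load sits in parallel with Rb: Rb‖R_L = (2.47 × 48.7) / (2.47 + 48.7) = 2.351 kΩ.
V_out = 22.8 × 2.351 / (7.88 + 2.351) = 22.8 × 2.351/10.23 = 5.24 V.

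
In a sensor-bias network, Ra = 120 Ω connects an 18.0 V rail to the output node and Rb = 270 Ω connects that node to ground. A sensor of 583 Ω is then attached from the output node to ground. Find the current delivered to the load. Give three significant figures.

I_L ≈ 18.7 mA

Rb‖R_L = 184.5 Ω; V_out = 18.0 × 184.5/304.5 = 10.91 V.
I_L = V_out / R_L = 10.91 / 583 Ω = 18.7 mA.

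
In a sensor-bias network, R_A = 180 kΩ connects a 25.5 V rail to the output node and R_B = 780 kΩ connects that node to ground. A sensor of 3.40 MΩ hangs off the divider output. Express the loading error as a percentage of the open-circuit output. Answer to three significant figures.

4.12 %

The divider's output (Thévenin) resistance is R_A‖R_B = 146.2 kΩ.
Fractional drop under load = R_th/(R_th + R_L) = 146.2 / (146.2 + 3400) = 0.04124.
So the output falls by 4.12 %.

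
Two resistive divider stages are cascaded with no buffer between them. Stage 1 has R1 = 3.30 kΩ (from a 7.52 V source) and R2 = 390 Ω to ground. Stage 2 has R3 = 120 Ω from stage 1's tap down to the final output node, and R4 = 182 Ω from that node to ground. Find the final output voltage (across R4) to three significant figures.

V_out ≈ 0.222 V

Stage 2 presents R3+R4 = 302.0 Ω as a load on stage 1's tap.
Stage 1's lower leg becomes R2‖(R3+R4) = 170.2 Ω, so V_mid = 7.52 × 170.2/3470 = 0.3688 V.
Stage 2 is itself unloaded: V_out = V_mid × R4/(R3+R4) = 0.3688 × 182/302.0 = 0.222 V.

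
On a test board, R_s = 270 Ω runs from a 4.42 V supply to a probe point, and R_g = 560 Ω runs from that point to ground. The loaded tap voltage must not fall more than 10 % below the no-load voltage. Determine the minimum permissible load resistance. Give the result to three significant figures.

R_L(min) ≈ 1.64 kΩ

Output resistance R_th = R_s‖R_g = (270 × 560)/830.0 = 182.2 Ω.
The fractional drop is R_th/(R_th + R_L); requiring this ≤ 0.100 gives R_L ≥ R_th(1/0.100 − 1) = 182.2 × 9.000 = 1.64 kΩ.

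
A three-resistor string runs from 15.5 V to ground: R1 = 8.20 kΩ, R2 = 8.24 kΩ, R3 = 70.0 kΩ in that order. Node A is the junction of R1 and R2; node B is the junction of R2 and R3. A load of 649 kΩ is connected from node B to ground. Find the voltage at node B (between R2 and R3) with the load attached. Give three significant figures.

At node B, R3 is in parallel with the load: R3‖R_L = 63.18 kΩ.
Below node A the resistance is R2 + (R3‖R_L) = 71.42 kΩ, so V_A = 15.5 × 71.42/79.62 = 13.90 V.
Then V_B = V_A × (R3‖R_L)/(R2 + R3‖R_L) = 13.90 × 63.18/71.42 = 12.3 V.

V ≈ 12.3 V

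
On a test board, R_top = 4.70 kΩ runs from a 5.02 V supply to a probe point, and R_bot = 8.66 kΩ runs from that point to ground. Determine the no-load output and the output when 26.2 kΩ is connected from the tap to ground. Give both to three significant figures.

Open-circuit: V = 5.02 × 8.66/(4.70 + 8.66) = 3.25 V.
With the load, R_bot becomes R_bot‖R_L = 6.509 kΩ, so V = 5.02 × 6.509/11.21 = 2.92 V.

Unloaded: 3.25 V; loaded: 2.92 V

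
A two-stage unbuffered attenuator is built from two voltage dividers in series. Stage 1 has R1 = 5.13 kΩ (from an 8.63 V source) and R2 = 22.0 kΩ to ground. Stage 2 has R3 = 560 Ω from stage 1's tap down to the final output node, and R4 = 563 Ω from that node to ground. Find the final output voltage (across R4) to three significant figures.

V_out ≈ 0.746 V

Stage 2 presents R3+R4 = 1123 Ω as a load on stage 1's tap.
Stage 1's lower leg becomes R2‖(R3+R4) = 1068 Ω, so V_mid = 8.63 × 1068/6198 = 1.488 V.
Stage 2 is itself unloaded: V_out = V_mid × R4/(R3+R4) = 1.488 × 563/1123 = 0.746 V.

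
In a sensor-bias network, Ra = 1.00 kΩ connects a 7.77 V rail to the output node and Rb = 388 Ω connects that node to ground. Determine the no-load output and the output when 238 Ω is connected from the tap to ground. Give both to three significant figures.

Open-circuit: V = 7.77 × 388/(1000 + 388) = 2.17 V.
With the load, Rb becomes Rb‖R_L = 147.5 Ω, so V = 7.77 × 147.5/1148 = 0.999 V.

Unloaded: 2.17 V; loaded: 0.999 V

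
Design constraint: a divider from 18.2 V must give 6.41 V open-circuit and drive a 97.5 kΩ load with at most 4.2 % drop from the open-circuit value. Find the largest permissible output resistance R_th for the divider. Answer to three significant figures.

Loading drop = R_th/(R_th + R_L) ≤ 0.0420, so R_th ≤ R_L · ε/(1−ε) = 97.5 kΩ × 0.0420/0.9580 = 4.27 kΩ.

R_th ≤ 4.27 kΩ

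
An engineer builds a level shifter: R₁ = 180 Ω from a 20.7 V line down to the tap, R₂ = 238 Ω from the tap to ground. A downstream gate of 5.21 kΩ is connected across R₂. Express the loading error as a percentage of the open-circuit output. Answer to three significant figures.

The divider's output (Thévenin) resistance is R₁‖R₂ = 102.5 Ω.
Fractional drop under load = R_th/(R_th + R_L) = 102.5 / (102.5 + 5210) = 0.01929.
So the output falls by 1.93 %.

1.93 %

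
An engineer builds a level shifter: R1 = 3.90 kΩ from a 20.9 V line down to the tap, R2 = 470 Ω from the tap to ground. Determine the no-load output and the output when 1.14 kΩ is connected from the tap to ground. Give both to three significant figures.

Unloaded: 2.25 V; loaded: 1.64 V

Open-circuit: V = 20.9 × 470/(3900 + 470) = 2.25 V.
With the load, R2 becomes R2‖R_L = 332.8 Ω, so V = 20.9 × 332.8/4233 = 1.64 V.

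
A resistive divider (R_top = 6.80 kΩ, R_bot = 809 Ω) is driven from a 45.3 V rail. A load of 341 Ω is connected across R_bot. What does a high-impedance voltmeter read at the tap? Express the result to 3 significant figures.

The load sits in parallel with R_bot: R_bot‖R_L = (809 × 341) / (809 + 341) = 239.9 Ω.
V_out = 45.3 × 239.9 / (6800 + 239.9) = 45.3 × 239.9/7040 = 1.54 V.

V_out ≈ 1.54 V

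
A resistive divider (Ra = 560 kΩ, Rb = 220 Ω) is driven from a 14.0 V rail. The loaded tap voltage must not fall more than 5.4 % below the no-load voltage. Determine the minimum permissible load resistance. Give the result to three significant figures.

R_L(min) ≈ 3.85 kΩ

Output resistance R_th = Ra‖Rb = (560000 × 220)/560200 = 219.9 Ω.
The fractional drop is R_th/(R_th + R_L); requiring this ≤ 0.0540 gives R_L ≥ R_th(1/0.0540 − 1) = 219.9 × 17.52 = 3.85 kΩ.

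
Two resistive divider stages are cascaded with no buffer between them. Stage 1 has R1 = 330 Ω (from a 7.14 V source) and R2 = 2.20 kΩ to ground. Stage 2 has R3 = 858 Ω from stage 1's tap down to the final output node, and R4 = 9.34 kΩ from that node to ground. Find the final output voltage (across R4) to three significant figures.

Stage 2 presents R3+R4 = 10200 Ω as a load on stage 1's tap.
Stage 1's lower leg becomes R2‖(R3+R4) = 1810 Ω, so V_mid = 7.14 × 1810/2140 = 6.039 V.
Stage 2 is itself unloaded: V_out = V_mid × R4/(R3+R4) = 6.039 × 9340/10200 = 5.53 V.

V_out ≈ 5.53 V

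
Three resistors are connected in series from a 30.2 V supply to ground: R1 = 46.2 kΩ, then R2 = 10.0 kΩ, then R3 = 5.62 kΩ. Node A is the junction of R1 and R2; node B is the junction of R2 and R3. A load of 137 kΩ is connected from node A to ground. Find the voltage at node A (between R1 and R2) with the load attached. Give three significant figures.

Below node A the series string R2+R3 = 15.62 kΩ sits in parallel with the 137 kΩ load: 14.02 kΩ.
V_A = 30.2 × 14.02/(46.2 + 14.02) = 7.03 V.

V ≈ 7.03 V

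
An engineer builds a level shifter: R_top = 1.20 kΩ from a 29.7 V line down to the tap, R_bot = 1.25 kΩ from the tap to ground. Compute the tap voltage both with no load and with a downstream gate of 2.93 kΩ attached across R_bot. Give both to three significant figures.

Open-circuit: V = 29.7 × 1.25/(1.20 + 1.25) = 15.2 V.
With the load, R_bot becomes R_bot‖R_L = 0.8762 kΩ, so V = 29.7 × 0.8762/2.076 = 12.5 V.

Unloaded: 15.2 V; loaded: 12.5 V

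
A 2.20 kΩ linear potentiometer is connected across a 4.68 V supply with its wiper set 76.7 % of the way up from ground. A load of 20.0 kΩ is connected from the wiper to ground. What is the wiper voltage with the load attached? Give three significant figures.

V ≈ 3.52 V

The wiper splits the pot into (1−α)R = 512.6 Ω above and αR = 1687 Ω below.
Lower section ‖ load = 1556 Ω.
V_wiper = 4.68 × 1556/(512.6 + 1556) = 3.52 V.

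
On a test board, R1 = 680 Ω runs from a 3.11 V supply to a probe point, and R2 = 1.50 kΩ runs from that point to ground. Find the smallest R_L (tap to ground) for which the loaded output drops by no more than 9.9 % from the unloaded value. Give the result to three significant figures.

Output resistance R_th = R1‖R2 = (680 × 1500)/2180 = 467.9 Ω.
The fractional drop is R_th/(R_th + R_L); requiring this ≤ 0.0990 gives R_L ≥ R_th(1/0.0990 − 1) = 467.9 × 9.101 = 4.26 kΩ.

R_L(min) ≈ 4.26 kΩ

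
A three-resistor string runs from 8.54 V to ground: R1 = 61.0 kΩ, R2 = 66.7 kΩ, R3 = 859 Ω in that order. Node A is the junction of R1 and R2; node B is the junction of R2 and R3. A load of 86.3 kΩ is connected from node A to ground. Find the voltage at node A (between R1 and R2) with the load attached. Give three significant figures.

Below node A the series string R2+R3 = 67560 Ω sits in parallel with the 86300 Ω load: 37890 Ω.
V_A = 8.54 × 37890/(61000 + 37890) = 3.27 V.

V ≈ 3.27 V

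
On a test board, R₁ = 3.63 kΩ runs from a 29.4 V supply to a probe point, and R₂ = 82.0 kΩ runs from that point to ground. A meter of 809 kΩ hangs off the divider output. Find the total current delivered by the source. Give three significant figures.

I ≈ 0.377 mA

R₂‖R_L = 74.45 kΩ, so the source sees R₁ + R₂‖R_L = 78.08 kΩ.
I = 29.4 V / 78.08 kΩ = 0.377 mA.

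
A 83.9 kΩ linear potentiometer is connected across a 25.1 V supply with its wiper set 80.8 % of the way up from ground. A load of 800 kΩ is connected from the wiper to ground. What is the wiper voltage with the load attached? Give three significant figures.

V ≈ 20.0 V

The wiper splits the pot into (1−α)R = 16.11 kΩ above and αR = 67.79 kΩ below.
Lower section ‖ load = 62.50 kΩ.
V_wiper = 25.1 × 62.50/(16.11 + 62.50) = 20.0 V.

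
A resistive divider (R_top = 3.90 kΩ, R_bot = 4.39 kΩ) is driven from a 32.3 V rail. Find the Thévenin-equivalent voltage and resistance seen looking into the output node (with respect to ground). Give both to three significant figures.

V_th = 17.1 V, R_th = 2.07 kΩ

V_th is the open-circuit tap voltage: 32.3 × 4.39/(3.90 + 4.39) = 17.1 V.
With the supply zeroed, R_top and R_bot appear in parallel from the tap: R_th = R_top‖R_bot = (3.90 × 4.39)/8.290 = 2.07 kΩ.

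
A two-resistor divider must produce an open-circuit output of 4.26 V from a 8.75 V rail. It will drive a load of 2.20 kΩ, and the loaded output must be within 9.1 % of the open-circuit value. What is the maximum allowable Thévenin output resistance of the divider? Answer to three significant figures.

R_th ≤ 220 Ω

Loading drop = R_th/(R_th + R_L) ≤ 0.0910, so R_th ≤ R_L · ε/(1−ε) = 2.20 kΩ × 0.0910/0.9090 = 220 Ω.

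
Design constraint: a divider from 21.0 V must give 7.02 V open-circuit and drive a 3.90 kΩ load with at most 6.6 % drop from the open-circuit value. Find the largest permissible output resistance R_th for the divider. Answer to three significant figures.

R_th ≤ 276 Ω

Loading drop = R_th/(R_th + R_L) ≤ 0.0660, so R_th ≤ R_L · ε/(1−ε) = 3.90 kΩ × 0.0660/0.9340 = 276 Ω.
(Any R1, R2 with R2/(R1+R2) = 0.334 and R1‖R2 ≤ 276 Ω will meet the spec.)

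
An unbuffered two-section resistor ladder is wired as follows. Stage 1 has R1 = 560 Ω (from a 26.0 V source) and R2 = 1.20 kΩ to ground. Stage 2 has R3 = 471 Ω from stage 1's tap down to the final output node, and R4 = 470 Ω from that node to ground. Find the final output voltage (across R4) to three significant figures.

V_out ≈ 6.30 V

Stage 2 presents R3+R4 = 941.0 Ω as a load on stage 1's tap.
Stage 1's lower leg becomes R2‖(R3+R4) = 527.4 Ω, so V_mid = 26.0 × 527.4/1087 = 12.61 V.
Stage 2 is itself unloaded: V_out = V_mid × R4/(R3+R4) = 12.61 × 470/941.0 = 6.30 V.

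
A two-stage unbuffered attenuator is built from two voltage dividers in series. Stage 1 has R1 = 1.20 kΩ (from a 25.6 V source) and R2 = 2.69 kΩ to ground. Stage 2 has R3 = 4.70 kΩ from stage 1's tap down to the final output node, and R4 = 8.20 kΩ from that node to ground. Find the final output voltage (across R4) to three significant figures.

Stage 2 presents R3+R4 = 12.90 kΩ as a load on stage 1's tap.
Stage 1's lower leg becomes R2‖(R3+R4) = 2.226 kΩ, so V_mid = 25.6 × 2.226/3.426 = 16.63 V.
Stage 2 is itself unloaded: V_out = V_mid × R4/(R3+R4) = 16.63 × 8.20/12.90 = 10.6 V.

V_out ≈ 10.6 V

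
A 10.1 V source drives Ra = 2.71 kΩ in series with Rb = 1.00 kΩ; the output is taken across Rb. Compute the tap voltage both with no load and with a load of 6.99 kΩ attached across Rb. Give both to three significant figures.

Unloaded: 2.72 V; loaded: 2.46 V

Open-circuit: V = 10.1 × 1.00/(2.71 + 1.00) = 2.72 V.
With the load, Rb becomes Rb‖R_L = 0.8748 kΩ, so V = 10.1 × 0.8748/3.585 = 2.46 V.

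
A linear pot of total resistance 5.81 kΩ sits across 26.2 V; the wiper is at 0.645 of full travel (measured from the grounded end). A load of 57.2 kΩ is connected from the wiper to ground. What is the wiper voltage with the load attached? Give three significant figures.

V ≈ 16.5 V

The wiper splits the pot into (1−α)R = 2.063 kΩ above and αR = 3.747 kΩ below.
Lower section ‖ load = 3.517 kΩ.
V_wiper = 26.2 × 3.517/(2.063 + 3.517) = 16.5 V.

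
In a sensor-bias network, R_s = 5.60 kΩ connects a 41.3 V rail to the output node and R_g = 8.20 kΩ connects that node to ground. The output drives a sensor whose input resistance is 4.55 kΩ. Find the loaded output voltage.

The load sits in parallel with R_g: R_g‖R_L = (8.20 × 4.55) / (8.20 + 4.55) = 2.926 kΩ.
V_out = 41.3 × 2.926 / (5.60 + 2.926) = 41.3 × 2.926/8.526 = 14.2 V.

V_out ≈ 14.2 V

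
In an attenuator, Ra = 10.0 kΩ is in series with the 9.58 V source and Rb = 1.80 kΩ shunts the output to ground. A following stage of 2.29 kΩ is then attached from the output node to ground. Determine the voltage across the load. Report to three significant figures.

V_out ≈ 0.877 V

The load sits in parallel with Rb: Rb‖R_L = (1.80 × 2.29) / (1.80 + 2.29) = 1.008 kΩ.
V_out = 9.58 × 1.008 / (10.0 + 1.008) = 9.58 × 1.008/11.01 = 0.877 V.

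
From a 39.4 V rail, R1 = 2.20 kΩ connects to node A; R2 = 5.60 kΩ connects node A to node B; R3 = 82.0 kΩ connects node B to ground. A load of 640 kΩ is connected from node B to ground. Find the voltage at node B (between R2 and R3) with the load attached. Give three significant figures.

At node B, R3 is in parallel with the load: R3‖R_L = 72.69 kΩ.
Below node A the resistance is R2 + (R3‖R_L) = 78.29 kΩ, so V_A = 39.4 × 78.29/80.49 = 38.32 V.
Then V_B = V_A × (R3‖R_L)/(R2 + R3‖R_L) = 38.32 × 72.69/78.29 = 35.6 V.

V ≈ 35.6 V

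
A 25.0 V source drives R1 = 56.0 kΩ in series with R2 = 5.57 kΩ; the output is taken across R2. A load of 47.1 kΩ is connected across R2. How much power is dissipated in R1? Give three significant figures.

Total resistance from the source is R1 + (R2‖R_L) = 60.98 kΩ, so I = 25.0/60.98 kΩ = 0.4100 mA.
P = I²·R1 = (0.4100 mA)² × 56.0 kΩ = 9.41 mW.

P ≈ 9.41 mW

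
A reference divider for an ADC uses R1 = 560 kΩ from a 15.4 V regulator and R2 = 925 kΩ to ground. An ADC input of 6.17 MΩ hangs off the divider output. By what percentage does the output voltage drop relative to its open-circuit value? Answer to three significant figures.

The divider's output (Thévenin) resistance is R1‖R2 = 348.8 kΩ.
Fractional drop under load = R_th/(R_th + R_L) = 348.8 / (348.8 + 6170) = 0.05351.
So the output falls by 5.35 %.

5.35 %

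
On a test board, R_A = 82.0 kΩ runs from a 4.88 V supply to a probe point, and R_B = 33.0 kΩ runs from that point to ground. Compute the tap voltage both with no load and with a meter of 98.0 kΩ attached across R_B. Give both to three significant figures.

Unloaded: 1.40 V; loaded: 1.13 V

Open-circuit: V = 4.88 × 33.0/(82.0 + 33.0) = 1.40 V.
With the load, R_B becomes R_B‖R_L = 24.69 kΩ, so V = 4.88 × 24.69/106.7 = 1.13 V.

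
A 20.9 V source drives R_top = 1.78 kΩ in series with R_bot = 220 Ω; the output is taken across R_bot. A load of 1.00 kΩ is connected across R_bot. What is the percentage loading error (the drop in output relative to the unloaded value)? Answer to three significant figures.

16.4 %

Unloaded V = 20.9 × 220/2000 = 2.299 V.
Loaded: R_bot‖R_L = 180.3 Ω, giving V = 20.9 × 180.3/1960 = 1.923 V.
Drop = (2.299 − 1.923) / 2.299 = 16.4 %.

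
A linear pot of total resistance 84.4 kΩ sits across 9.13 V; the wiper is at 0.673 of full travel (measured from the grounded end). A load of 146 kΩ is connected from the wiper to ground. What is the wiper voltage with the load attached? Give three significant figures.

The wiper splits the pot into (1−α)R = 27.60 kΩ above and αR = 56.80 kΩ below.
Lower section ‖ load = 40.89 kΩ.
V_wiper = 9.13 × 40.89/(27.60 + 40.89) = 5.45 V.

V ≈ 5.45 V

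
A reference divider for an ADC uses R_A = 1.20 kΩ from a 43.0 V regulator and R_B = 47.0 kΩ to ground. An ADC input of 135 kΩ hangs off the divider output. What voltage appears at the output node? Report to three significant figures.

The load sits in parallel with R_B: R_B‖R_L = (47.0 × 135) / (47.0 + 135) = 34.86 kΩ.
V_out = 43.0 × 34.86 / (1.20 + 34.86) = 43.0 × 34.86/36.06 = 41.6 V.

V_out ≈ 41.6 V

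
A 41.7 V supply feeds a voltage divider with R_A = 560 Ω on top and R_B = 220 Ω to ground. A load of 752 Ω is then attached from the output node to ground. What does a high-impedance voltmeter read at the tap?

The load sits in parallel with R_B: R_B‖R_L = (220 × 752) / (220 + 752) = 170.2 Ω.
V_out = 41.7 × 170.2 / (560 + 170.2) = 41.7 × 170.2/730.2 = 9.72 V.
(Unloaded it would have been 11.8 V.)

V_out ≈ 9.72 V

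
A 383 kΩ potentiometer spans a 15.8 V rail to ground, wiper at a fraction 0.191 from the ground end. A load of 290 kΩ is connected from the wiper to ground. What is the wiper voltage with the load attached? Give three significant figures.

The wiper splits the pot into (1−α)R = 309.8 kΩ above and αR = 73.15 kΩ below.
Lower section ‖ load = 58.42 kΩ.
V_wiper = 15.8 × 58.42/(309.8 + 58.42) = 2.51 V.

V ≈ 2.51 V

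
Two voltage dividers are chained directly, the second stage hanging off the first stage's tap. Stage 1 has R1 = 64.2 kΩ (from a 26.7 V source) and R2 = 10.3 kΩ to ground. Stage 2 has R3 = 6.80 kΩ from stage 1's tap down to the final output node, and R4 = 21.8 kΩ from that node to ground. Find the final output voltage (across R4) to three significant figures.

Stage 2 presents R3+R4 = 28.60 kΩ as a load on stage 1's tap.
Stage 1's lower leg becomes R2‖(R3+R4) = 7.573 kΩ, so V_mid = 26.7 × 7.573/71.77 = 2.817 V.
Stage 2 is itself unloaded: V_out = V_mid × R4/(R3+R4) = 2.817 × 21.8/28.60 = 2.15 V.

V_out ≈ 2.15 V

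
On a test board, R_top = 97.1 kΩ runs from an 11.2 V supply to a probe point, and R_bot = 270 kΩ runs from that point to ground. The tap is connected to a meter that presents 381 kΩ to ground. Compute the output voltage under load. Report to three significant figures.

The load sits in parallel with R_bot: R_bot‖R_L = (270 × 381) / (270 + 381) = 158.0 kΩ.
V_out = 11.2 × 158.0 / (97.1 + 158.0) = 11.2 × 158.0/255.1 = 6.94 V.

V_out ≈ 6.94 V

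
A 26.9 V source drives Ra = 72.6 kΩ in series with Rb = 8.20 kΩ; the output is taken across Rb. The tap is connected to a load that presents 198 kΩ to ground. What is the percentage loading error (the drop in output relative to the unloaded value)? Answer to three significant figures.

3.59 %

The divider's output (Thévenin) resistance is Ra‖Rb = 7.368 kΩ.
Fractional drop under load = R_th/(R_th + R_L) = 7.368 / (7.368 + 198) = 0.03588.
So the output falls by 3.59 %.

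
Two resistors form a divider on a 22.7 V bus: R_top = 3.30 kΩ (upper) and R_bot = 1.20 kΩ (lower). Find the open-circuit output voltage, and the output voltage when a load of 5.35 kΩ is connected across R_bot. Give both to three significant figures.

Unloaded: 6.05 V; loaded: 5.20 V

Open-circuit: V = 22.7 × 1.20/(3.30 + 1.20) = 6.05 V.
With the load, R_bot becomes R_bot‖R_L = 0.9802 kΩ, so V = 22.7 × 0.9802/4.280 = 5.20 V.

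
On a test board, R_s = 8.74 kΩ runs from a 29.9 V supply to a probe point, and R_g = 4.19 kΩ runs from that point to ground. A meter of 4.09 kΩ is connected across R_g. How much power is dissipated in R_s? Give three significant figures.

P ≈ 66.9 mW

Total resistance from the source is R_s + (R_g‖R_L) = 10.81 kΩ, so I = 29.9/10.81 kΩ = 2.766 mA.
P = I²·R_s = (2.766 mA)² × 8.74 kΩ = 66.9 mW.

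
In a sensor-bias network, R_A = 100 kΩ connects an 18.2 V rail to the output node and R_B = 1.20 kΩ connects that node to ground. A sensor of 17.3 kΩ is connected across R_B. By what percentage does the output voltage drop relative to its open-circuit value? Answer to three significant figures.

The divider's output (Thévenin) resistance is R_A‖R_B = 1.186 kΩ.
Fractional drop under load = R_th/(R_th + R_L) = 1.186 / (1.186 + 17.3) = 0.06415.
So the output falls by 6.41 %.

6.41 %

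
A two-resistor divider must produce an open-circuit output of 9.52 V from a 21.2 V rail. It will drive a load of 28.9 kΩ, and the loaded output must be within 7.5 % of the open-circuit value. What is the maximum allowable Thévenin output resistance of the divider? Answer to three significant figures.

Loading drop = R_th/(R_th + R_L) ≤ 0.0750, so R_th ≤ R_L · ε/(1−ε) = 28.9 kΩ × 0.0750/0.9250 = 2.34 kΩ.

R_th ≤ 2.34 kΩ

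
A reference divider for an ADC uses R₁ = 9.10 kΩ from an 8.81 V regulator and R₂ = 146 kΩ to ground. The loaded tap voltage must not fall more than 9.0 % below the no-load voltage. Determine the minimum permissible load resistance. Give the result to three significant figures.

R_L(min) ≈ 86.6 kΩ

Output resistance R_th = R₁‖R₂ = (9.10 × 146)/155.1 = 8.566 kΩ.
The fractional drop is R_th/(R_th + R_L); requiring this ≤ 0.0900 gives R_L ≥ R_th(1/0.0900 − 1) = 8.566 × 10.11 = 86.6 kΩ.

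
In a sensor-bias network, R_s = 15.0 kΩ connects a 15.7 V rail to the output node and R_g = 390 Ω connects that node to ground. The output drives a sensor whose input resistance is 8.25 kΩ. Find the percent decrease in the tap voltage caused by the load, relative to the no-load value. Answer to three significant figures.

The divider's output (Thévenin) resistance is R_s‖R_g = 380.1 Ω.
Fractional drop under load = R_th/(R_th + R_L) = 380.1 / (380.1 + 8250) = 0.04405.
So the output falls by 4.40 %.

4.40 %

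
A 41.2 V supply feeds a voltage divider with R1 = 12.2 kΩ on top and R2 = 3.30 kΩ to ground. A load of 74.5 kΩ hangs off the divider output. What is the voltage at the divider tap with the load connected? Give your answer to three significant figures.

V_out ≈ 8.48 V

The load sits in parallel with R2: R2‖R_L = (3.30 × 74.5) / (3.30 + 74.5) = 3.160 kΩ.
V_out = 41.2 × 3.160 / (12.2 + 3.160) = 41.2 × 3.160/15.36 = 8.48 V.
(Unloaded it would have been 8.77 V.)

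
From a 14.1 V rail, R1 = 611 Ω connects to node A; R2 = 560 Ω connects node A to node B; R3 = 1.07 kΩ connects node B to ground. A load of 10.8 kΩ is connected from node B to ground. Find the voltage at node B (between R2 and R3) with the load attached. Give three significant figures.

At node B, R3 is in parallel with the load: R3‖R_L = 973.5 Ω.
Below node A the resistance is R2 + (R3‖R_L) = 1534 Ω, so V_A = 14.1 × 1534/2145 = 10.08 V.
Then V_B = V_A × (R3‖R_L)/(R2 + R3‖R_L) = 10.08 × 973.5/1534 = 6.40 V.

V ≈ 6.40 V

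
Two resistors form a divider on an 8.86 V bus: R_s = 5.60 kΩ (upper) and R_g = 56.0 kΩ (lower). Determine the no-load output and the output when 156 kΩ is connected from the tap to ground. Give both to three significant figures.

Unloaded: 8.05 V; loaded: 7.80 V

Open-circuit: V = 8.86 × 56.0/(5.60 + 56.0) = 8.05 V.
With the load, R_g becomes R_g‖R_L = 41.21 kΩ, so V = 8.86 × 41.21/46.81 = 7.80 V.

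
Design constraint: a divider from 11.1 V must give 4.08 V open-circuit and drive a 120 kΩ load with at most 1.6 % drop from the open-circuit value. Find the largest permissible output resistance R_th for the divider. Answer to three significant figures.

Loading drop = R_th/(R_th + R_L) ≤ 0.0160, so R_th ≤ R_L · ε/(1−ε) = 120 kΩ × 0.0160/0.9840 = 1.95 kΩ.

R_th ≤ 1.95 kΩ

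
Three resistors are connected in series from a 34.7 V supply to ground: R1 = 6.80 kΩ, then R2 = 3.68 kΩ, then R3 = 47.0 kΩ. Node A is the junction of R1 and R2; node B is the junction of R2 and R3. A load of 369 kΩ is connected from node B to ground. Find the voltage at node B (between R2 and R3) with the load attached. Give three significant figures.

V ≈ 27.7 V

At node B, R3 is in parallel with the load: R3‖R_L = 41.69 kΩ.
Below node A the resistance is R2 + (R3‖R_L) = 45.37 kΩ, so V_A = 34.7 × 45.37/52.17 = 30.18 V.
Then V_B = V_A × (R3‖R_L)/(R2 + R3‖R_L) = 30.18 × 41.69/45.37 = 27.7 V.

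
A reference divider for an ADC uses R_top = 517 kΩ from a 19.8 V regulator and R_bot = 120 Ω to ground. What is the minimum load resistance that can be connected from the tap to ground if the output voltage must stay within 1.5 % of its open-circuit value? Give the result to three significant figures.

R_L(min) ≈ 7.88 kΩ

Output resistance R_th = R_top‖R_bot = (517000 × 120)/517100 = 120.0 Ω.
The fractional drop is R_th/(R_th + R_L); requiring this ≤ 0.0150 gives R_L ≥ R_th(1/0.0150 − 1) = 120.0 × 65.67 = 7.88 kΩ.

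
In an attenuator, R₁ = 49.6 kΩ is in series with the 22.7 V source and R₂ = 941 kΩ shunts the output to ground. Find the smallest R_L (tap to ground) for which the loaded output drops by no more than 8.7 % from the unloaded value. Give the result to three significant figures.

R_L(min) ≈ 494 kΩ

Output resistance R_th = R₁‖R₂ = (49.6 × 941)/990.6 = 47.12 kΩ.
The fractional drop is R_th/(R_th + R_L); requiring this ≤ 0.0870 gives R_L ≥ R_th(1/0.0870 − 1) = 47.12 × 10.49 = 494 kΩ.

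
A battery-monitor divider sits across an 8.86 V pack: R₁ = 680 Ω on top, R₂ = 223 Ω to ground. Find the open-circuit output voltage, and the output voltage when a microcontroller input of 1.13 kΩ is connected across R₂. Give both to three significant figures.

Unloaded: 2.19 V; loaded: 1.90 V

Open-circuit: V = 8.86 × 223/(680 + 223) = 2.19 V.
With the load, R₂ becomes R₂‖R_L = 186.2 Ω, so V = 8.86 × 186.2/866.2 = 1.90 V.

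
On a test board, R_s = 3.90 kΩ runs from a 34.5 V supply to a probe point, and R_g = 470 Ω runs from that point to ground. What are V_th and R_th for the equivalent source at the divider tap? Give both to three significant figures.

V_th is the open-circuit tap voltage: 34.5 × 470/(3900 + 470) = 3.71 V.
With the supply zeroed, R_s and R_g appear in parallel from the tap: R_th = R_s‖R_g = (3900 × 470)/4370 = 419 Ω.

V_th = 3.71 V, R_th = 419 Ω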